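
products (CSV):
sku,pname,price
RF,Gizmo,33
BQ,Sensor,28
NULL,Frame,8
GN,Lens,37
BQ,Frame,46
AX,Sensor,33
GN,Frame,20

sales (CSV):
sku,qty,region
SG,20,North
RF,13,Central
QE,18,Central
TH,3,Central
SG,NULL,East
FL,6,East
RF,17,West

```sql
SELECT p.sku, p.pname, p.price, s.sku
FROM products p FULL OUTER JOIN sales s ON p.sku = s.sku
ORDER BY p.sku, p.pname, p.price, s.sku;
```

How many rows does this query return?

13

FULL OUTER JOIN keeps every row from both sides; unmatched rows get NULL for the other side's columns.
Matching on p.sku = s.sku. A NULL in a compared column never satisfies the condition.
- sku=RF: 2 matching s row(s), so 2 row(s) emitted.
- sku=BQ: no s row matches, row kept with s columns NULL.
- sku=NULL: no s row matches, row kept with s columns NULL.
- sku=GN: no s row matches, row kept with s columns NULL.
- sku=BQ: no s row matches, row kept with s columns NULL.
- sku=AX: no s row matches, row kept with s columns NULL.
- sku=GN: no s row matches, row kept with s columns NULL.
- plus 5 unmatched s row(s), each kept with NULL p columns.
Total: 2 matched + 11 padded = 13 rows.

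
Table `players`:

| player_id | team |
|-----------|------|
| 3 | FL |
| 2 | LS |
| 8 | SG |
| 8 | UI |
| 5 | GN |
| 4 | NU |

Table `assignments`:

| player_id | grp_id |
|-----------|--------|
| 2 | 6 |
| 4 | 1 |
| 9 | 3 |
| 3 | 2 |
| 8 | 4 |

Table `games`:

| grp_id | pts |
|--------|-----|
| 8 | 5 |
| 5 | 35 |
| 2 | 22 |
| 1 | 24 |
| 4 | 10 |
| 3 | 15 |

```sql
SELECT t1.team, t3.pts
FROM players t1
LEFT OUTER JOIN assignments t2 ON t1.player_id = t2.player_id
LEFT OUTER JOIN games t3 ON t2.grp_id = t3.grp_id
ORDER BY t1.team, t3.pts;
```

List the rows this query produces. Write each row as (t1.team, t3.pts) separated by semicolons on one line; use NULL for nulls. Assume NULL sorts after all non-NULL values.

Step 1 — t1 LEFT JOIN t2 on player_id → 6 row(s).
Then LEFT JOIN `games t3` on grp_id: each of those 6 rows is kept; rows whose t2.grp_id has no match in t3 get NULL for t3's columns.

(FL, 22); (GN, NULL); (LS, NULL); (NU, 24); (SG, 10); (UI, 10)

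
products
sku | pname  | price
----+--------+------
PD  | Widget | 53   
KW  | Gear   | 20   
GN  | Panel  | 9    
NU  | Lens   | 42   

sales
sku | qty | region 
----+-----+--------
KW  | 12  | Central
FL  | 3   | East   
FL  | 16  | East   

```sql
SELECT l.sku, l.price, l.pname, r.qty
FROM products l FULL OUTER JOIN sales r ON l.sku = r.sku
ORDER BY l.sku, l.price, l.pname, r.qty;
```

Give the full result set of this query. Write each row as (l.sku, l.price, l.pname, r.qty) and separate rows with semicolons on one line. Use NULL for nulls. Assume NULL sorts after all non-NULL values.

FULL OUTER JOIN keeps every row from both sides; unmatched rows get NULL for the other side's columns.
Matching on l.sku = r.sku.
Matched pairs: 1; unmatched l rows kept: 3; unmatched r rows kept: 2.

(GN, 9, Panel, NULL); (KW, 20, Gear, 12); (NU, 42, Lens, NULL); (PD, 53, Widget, NULL); (NULL, NULL, NULL, 3); (NULL, NULL, NULL, 16)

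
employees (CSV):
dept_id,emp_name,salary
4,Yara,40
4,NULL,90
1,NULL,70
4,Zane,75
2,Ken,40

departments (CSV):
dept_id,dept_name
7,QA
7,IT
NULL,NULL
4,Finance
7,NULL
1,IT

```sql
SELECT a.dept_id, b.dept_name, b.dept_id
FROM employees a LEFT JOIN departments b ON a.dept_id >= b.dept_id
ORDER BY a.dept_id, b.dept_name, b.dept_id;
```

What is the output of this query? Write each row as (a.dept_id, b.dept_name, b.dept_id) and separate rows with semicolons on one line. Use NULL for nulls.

(1, IT, 1); (2, IT, 1); (4, Finance, 4); (4, Finance, 4); (4, Finance, 4); (4, IT, 1); (4, IT, 1); (4, IT, 1)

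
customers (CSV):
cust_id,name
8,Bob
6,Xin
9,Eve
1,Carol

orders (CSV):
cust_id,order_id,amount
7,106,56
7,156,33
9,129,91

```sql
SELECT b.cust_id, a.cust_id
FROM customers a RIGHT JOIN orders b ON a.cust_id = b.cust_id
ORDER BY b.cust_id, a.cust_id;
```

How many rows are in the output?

RIGHT JOIN keeps every row from `orders`; unmatched rows get NULL for `customers`'s columns.
Matching on a.cust_id = b.cust_id.
- a[0] cust_id=8 → no match.
- a[1] cust_id=6 → no match.
- a[2] cust_id=9 → 1 match(es) in b → 1 row(s).
- a[3] cust_id=1 → no match.
- 2 b row(s) had no a match → kept, a columns NULL.
Total: 1 matched + 2 padded = 3 rows.

3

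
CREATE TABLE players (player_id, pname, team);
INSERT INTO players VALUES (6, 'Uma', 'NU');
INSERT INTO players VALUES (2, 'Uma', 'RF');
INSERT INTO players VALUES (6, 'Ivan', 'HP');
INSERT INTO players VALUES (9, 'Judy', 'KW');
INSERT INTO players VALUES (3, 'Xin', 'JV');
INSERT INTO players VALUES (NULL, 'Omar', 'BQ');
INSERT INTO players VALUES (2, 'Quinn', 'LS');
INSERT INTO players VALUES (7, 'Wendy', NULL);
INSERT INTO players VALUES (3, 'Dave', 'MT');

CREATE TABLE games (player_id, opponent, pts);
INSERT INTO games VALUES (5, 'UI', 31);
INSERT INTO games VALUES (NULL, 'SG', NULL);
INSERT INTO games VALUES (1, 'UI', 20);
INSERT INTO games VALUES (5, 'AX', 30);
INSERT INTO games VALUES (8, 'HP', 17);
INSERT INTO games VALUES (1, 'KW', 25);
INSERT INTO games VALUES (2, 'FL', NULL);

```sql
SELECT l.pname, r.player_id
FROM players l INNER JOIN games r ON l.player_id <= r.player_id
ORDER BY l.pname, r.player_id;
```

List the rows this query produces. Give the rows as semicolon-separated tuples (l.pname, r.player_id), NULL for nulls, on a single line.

INNER JOIN keeps only pairs where the ON condition holds.
Matching on l.player_id <= r.player_id. A NULL in a compared column never satisfies the condition.
- l row (player_id=6): matches 1 r row(s) → 1 output row(s).
- l row (player_id=2): matches 4 r row(s) → 4 output row(s).
- l row (player_id=6): matches 1 r row(s) → 1 output row(s).
- l row (player_id=9): no match → dropped.
- l row (player_id=3): matches 3 r row(s) → 3 output row(s).
- l row (player_id=NULL): no match → dropped.
- l row (player_id=2): matches 4 r row(s) → 4 output row(s).
- l row (player_id=7): matches 1 r row(s) → 1 output row(s).
- l row (player_id=3): matches 3 r row(s) → 3 output row(s).

(Dave, 5); (Dave, 5); (Dave, 8); (Ivan, 8); (Quinn, 2); (Quinn, 5); (Quinn, 5); (Quinn, 8); (Uma, 2); (Uma, 5); (Uma, 5); (Uma, 8); (Uma, 8); (Wendy, 8); (Xin, 5); (Xin, 5); (Xin, 8)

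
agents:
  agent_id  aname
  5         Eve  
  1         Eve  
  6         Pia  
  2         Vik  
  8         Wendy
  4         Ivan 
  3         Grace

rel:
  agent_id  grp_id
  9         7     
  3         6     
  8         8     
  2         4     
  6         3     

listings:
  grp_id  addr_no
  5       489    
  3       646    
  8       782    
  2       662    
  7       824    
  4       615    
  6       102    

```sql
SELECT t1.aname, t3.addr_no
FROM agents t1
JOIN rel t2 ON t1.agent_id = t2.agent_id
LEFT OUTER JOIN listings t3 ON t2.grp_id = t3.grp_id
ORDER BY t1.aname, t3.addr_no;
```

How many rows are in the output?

Step 1 — t1 INNER JOIN t2 on agent_id → 4 row(s).
Then LEFT JOIN `listings t3` on grp_id: each of those 4 rows is kept; rows whose t2.grp_id has no match in t3 get NULL for t3's columns.
Result: 4 row(s).

4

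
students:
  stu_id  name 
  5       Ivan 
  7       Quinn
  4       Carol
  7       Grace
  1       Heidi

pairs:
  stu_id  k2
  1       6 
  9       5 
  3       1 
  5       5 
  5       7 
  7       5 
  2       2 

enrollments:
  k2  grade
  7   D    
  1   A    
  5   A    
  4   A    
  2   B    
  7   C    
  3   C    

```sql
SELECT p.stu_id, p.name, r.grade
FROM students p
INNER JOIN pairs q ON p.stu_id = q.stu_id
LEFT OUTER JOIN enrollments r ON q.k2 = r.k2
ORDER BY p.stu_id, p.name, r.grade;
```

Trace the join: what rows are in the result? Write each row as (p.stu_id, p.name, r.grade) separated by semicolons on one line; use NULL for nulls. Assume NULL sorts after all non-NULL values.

(1, Heidi, NULL); (5, Ivan, A); (5, Ivan, C); (5, Ivan, D); (7, Grace, A); (7, Quinn, A)

Joins associate left-to-right: students INNER JOIN pairs on stu_id gives 5 intermediate row(s).
Then LEFT JOIN `enrollments r` on k2: each of those 5 rows is kept; rows whose q.k2 has no match in r get NULL for r's columns.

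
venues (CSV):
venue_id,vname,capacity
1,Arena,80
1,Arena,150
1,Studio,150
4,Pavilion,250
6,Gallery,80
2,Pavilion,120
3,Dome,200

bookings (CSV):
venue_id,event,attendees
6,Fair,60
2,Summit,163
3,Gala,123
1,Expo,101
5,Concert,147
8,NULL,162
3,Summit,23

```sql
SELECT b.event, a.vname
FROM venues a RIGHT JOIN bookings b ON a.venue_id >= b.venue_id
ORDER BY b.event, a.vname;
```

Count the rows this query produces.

20

RIGHT JOIN keeps every row from `bookings`; unmatched rows get NULL for `venues`'s columns.
Matching on a.venue_id >= b.venue_id.
- a[0] venue_id=1 → 1 match(es) in b → 1 row(s).
- a[1] venue_id=1 → 1 match(es) in b → 1 row(s).
- a[2] venue_id=1 → 1 match(es) in b → 1 row(s).
- a[3] venue_id=4 → 4 match(es) in b → 4 row(s).
- a[4] venue_id=6 → 6 match(es) in b → 6 row(s).
- a[5] venue_id=2 → 2 match(es) in b → 2 row(s).
- a[6] venue_id=3 → 4 match(es) in b → 4 row(s).
- 1 b row(s) had no a match → kept, a columns NULL.
Total: 19 matched + 1 padded = 20 rows.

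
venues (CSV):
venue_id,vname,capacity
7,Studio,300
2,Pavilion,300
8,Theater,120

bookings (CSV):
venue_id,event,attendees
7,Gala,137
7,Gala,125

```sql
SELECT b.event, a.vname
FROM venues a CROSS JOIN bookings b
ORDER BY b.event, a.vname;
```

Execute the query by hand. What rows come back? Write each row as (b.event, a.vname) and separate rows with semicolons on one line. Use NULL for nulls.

CROSS JOIN pairs every row of `venues` with every row of `bookings`: 3 × 2 = 6 rows.
After projecting and ordering:
b.event | a.vname
Gala | Pavilion
Gala | Pavilion
Gala | Studio
Gala | Studio
Gala | Theater
Gala | Theater

(Gala, Pavilion); (Gala, Pavilion); (Gala, Studio); (Gala, Studio); (Gala, Theater); (Gala, Theater)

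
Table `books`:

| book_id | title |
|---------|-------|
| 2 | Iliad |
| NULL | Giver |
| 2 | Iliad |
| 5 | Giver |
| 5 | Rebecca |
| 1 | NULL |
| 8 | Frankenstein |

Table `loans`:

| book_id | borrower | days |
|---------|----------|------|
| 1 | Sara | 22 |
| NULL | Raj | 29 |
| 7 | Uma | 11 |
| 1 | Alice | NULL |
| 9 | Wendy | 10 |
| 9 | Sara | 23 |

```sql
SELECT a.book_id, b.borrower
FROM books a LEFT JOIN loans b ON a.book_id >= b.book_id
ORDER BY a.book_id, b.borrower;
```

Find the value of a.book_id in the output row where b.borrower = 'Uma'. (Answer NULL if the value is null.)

LEFT JOIN keeps every row from `books`; unmatched rows get NULL for `loans`'s columns.
Matching on a.book_id >= b.book_id. A NULL in a compared column never satisfies the condition.
- book_id=2: 2 matching b row(s), so 2 row(s) emitted.
- book_id=NULL: no b row matches, row kept with b columns NULL.
- book_id=2: 2 matching b row(s), so 2 row(s) emitted.
- book_id=5: 2 matching b row(s), so 2 row(s) emitted.
- book_id=5: 2 matching b row(s), so 2 row(s) emitted.
- book_id=1: 2 matching b row(s), so 2 row(s) emitted.
- book_id=8: 3 matching b row(s), so 3 row(s) emitted.

8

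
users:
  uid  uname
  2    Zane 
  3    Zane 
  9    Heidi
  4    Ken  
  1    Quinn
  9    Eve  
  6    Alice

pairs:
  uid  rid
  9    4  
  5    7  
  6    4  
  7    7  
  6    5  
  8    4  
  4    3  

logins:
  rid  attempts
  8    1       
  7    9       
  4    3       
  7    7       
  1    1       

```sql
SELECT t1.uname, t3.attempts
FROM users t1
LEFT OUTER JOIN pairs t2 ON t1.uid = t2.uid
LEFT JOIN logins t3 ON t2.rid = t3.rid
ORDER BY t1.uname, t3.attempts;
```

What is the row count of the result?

8

Evaluate left to right. First `users t1 LEFT JOIN pairs t2` on uid: 8 row(s).
Then LEFT JOIN `logins t3` on rid: each of those 8 rows is kept; rows whose t2.rid has no match in t3 get NULL for t3's columns.
Result: 8 row(s).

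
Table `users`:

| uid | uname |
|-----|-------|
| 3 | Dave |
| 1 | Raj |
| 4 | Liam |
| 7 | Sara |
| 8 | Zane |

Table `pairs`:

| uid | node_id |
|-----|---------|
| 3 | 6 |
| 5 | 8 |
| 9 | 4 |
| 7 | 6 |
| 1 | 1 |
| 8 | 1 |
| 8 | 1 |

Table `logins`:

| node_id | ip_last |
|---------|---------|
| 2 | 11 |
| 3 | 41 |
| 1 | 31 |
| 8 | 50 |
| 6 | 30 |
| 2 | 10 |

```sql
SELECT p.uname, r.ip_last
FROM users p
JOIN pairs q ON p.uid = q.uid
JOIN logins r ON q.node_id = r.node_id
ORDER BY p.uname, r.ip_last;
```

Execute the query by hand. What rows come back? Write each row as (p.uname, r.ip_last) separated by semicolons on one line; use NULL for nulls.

(Dave, 30); (Raj, 31); (Sara, 30); (Zane, 31); (Zane, 31)

Step 1 — p INNER JOIN q on uid → 5 row(s).
Then INNER JOIN `logins r` on node_id: keep only rows whose q.node_id appears in r.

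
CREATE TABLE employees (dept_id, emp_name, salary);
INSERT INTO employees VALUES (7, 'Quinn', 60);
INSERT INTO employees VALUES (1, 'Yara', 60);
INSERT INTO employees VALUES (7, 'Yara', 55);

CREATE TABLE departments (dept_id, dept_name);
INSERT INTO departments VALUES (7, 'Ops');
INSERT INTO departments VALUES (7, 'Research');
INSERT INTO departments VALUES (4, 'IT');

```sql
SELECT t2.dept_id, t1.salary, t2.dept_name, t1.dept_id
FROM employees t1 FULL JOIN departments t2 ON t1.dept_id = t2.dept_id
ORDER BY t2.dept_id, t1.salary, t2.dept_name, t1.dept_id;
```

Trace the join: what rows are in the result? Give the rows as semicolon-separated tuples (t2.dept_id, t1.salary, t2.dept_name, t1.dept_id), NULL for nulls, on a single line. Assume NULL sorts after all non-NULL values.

FULL OUTER JOIN keeps every row from both sides; unmatched rows get NULL for the other side's columns.
Matching on t1.dept_id = t2.dept_id.
Matched pairs: 4; unmatched t1 rows kept: 1; unmatched t2 rows kept: 1.

(4, NULL, IT, NULL); (7, 55, Ops, 7); (7, 55, Research, 7); (7, 60, Ops, 7); (7, 60, Research, 7); (NULL, 60, NULL, 1)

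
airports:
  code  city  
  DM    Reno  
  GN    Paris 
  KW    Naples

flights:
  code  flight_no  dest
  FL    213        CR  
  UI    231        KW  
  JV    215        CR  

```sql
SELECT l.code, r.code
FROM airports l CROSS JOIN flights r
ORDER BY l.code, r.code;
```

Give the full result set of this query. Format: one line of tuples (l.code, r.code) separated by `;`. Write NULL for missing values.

(DM, FL); (DM, JV); (DM, UI); (GN, FL); (GN, JV); (GN, UI); (KW, FL); (KW, JV); (KW, UI)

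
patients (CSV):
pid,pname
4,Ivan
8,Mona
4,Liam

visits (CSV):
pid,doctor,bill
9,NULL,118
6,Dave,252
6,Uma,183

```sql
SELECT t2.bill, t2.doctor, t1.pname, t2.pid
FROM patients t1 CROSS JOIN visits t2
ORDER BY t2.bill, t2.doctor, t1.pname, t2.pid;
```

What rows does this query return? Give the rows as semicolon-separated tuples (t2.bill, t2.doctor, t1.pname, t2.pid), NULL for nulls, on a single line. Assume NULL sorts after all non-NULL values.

(118, NULL, Ivan, 9); (118, NULL, Liam, 9); (118, NULL, Mona, 9); (183, Uma, Ivan, 6); (183, Uma, Liam, 6); (183, Uma, Mona, 6); (252, Dave, Ivan, 6); (252, Dave, Liam, 6); (252, Dave, Mona, 6)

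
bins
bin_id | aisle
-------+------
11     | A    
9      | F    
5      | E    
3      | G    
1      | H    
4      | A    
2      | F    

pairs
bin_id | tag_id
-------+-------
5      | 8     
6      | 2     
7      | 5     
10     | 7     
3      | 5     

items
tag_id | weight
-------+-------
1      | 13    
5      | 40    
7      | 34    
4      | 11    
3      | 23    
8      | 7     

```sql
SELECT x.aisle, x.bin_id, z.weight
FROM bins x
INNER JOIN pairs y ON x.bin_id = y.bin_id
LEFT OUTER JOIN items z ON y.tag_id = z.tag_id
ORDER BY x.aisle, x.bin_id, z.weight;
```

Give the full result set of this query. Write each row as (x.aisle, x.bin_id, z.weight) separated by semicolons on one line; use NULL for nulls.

(E, 5, 7); (G, 3, 40)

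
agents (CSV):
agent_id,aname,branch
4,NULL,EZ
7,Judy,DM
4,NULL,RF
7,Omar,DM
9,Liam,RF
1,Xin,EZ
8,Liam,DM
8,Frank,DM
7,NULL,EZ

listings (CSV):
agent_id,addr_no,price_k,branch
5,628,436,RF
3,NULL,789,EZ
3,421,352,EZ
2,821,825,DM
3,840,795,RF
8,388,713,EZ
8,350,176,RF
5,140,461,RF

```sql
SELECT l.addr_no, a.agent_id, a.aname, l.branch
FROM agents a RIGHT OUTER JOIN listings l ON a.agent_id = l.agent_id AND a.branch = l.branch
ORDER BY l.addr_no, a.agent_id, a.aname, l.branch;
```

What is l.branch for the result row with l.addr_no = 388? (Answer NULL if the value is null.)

RIGHT JOIN keeps every row from `listings`; unmatched rows get NULL for `agents`'s columns.
Matching on a.agent_id = l.agent_id AND a.branch = l.branch.
- a row (agent_id=4, branch=EZ): no match.
- a row (agent_id=7, branch=DM): no match.
- a row (agent_id=4, branch=RF): no match.
- a row (agent_id=7, branch=DM): no match.
- a row (agent_id=9, branch=RF): no match.
- a row (agent_id=1, branch=EZ): no match.
- a row (agent_id=8, branch=DM): no match.
- a row (agent_id=8, branch=DM): no match.
- a row (agent_id=7, branch=EZ): no match.
- plus 8 unmatched l row(s), each kept with NULL a columns.

EZ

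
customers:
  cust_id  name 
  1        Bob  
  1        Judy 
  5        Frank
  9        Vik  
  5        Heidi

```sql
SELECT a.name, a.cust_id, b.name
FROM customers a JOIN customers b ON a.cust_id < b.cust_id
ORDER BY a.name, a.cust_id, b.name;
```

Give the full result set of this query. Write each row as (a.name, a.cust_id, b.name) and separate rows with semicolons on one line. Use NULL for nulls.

INNER JOIN keeps only pairs where the ON condition holds.
Matching on a.cust_id < b.cust_id.
- a row (cust_id=1): matches 3 b row(s) → 3 output row(s).
- a row (cust_id=1): matches 3 b row(s) → 3 output row(s).
- a row (cust_id=5): matches 1 b row(s) → 1 output row(s).
- a row (cust_id=9): no match → dropped.
- a row (cust_id=5): matches 1 b row(s) → 1 output row(s).
After projecting and ordering:
a.name | a.cust_id | b.name
Bob | 1 | Frank
Bob | 1 | Heidi
Bob | 1 | Vik
Frank | 5 | Vik
Heidi | 5 | Vik
Judy | 1 | Frank
Judy | 1 | Heidi
Judy | 1 | Vik

(Bob, 1, Frank); (Bob, 1, Heidi); (Bob, 1, Vik); (Frank, 5, Vik); (Heidi, 5, Vik); (Judy, 1, Frank); (Judy, 1, Heidi); (Judy, 1, Vik)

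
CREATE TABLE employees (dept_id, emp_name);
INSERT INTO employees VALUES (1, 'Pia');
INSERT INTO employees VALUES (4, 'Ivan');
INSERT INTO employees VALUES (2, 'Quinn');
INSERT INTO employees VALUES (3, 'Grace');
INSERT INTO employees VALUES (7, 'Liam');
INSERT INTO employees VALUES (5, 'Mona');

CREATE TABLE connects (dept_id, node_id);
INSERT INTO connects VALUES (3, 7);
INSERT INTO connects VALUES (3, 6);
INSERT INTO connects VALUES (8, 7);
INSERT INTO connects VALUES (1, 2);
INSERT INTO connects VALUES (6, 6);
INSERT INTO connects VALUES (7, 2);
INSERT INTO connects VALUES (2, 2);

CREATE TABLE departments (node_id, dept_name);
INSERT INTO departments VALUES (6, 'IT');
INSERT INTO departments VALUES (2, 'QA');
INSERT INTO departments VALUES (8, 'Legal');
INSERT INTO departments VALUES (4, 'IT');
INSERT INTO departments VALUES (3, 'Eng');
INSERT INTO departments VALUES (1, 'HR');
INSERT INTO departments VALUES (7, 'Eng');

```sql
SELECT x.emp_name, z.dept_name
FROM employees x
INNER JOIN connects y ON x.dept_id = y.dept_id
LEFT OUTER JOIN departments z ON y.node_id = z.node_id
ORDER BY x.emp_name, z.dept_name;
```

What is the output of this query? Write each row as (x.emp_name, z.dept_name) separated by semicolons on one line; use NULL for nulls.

(Grace, Eng); (Grace, IT); (Liam, QA); (Pia, QA); (Quinn, QA)

Evaluate left to right. First `employees x INNER JOIN connects y` on dept_id: 5 row(s).
Then LEFT JOIN `departments z` on node_id: each of those 5 rows is kept; rows whose y.node_id has no match in z get NULL for z's columns.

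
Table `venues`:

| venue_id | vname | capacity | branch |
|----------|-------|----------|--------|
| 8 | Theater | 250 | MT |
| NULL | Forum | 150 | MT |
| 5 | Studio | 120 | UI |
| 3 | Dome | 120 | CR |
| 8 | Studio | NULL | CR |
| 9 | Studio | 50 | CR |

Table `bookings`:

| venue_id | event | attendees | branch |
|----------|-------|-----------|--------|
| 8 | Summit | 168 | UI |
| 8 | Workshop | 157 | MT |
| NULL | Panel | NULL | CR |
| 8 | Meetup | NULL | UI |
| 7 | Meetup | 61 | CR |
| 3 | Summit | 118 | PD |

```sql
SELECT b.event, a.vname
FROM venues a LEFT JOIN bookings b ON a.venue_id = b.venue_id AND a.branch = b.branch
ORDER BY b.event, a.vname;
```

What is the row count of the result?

LEFT JOIN keeps every row from `venues`; unmatched rows get NULL for `bookings`'s columns.
Matching on a.venue_id = b.venue_id AND a.branch = b.branch. A NULL in a compared column never satisfies the condition.
- a row (venue_id=8, branch=MT): matches 1 b row(s) → 1 output row(s).
- a row (venue_id=NULL, branch=MT): no match → kept, b columns NULL.
- a row (venue_id=5, branch=UI): no match → kept, b columns NULL.
- a row (venue_id=3, branch=CR): no match → kept, b columns NULL.
- a row (venue_id=8, branch=CR): no match → kept, b columns NULL.
- a row (venue_id=9, branch=CR): no match → kept, b columns NULL.
Total: 1 matched + 5 padded = 6 rows.

6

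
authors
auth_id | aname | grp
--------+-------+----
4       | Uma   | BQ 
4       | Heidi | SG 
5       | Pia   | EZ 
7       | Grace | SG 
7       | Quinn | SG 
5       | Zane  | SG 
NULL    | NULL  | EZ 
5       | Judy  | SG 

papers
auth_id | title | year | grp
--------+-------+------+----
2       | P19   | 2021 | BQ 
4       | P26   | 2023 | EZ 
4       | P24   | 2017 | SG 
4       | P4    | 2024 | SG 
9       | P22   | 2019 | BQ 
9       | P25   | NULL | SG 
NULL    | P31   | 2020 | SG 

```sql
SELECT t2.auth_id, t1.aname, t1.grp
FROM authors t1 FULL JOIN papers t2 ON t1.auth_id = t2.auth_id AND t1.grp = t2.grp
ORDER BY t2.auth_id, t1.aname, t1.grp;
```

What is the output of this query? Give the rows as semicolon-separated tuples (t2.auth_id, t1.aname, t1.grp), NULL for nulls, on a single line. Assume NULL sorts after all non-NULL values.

(2, NULL, NULL); (4, Heidi, SG); (4, Heidi, SG); (4, NULL, NULL); (9, NULL, NULL); (9, NULL, NULL); (NULL, Grace, SG); (NULL, Judy, SG); (NULL, Pia, EZ); (NULL, Quinn, SG); (NULL, Uma, BQ); (NULL, Zane, SG); (NULL, NULL, EZ); (NULL, NULL, NULL)

FULL OUTER JOIN keeps every row from both sides; unmatched rows get NULL for the other side's columns.
Matching on t1.auth_id = t2.auth_id AND t1.grp = t2.grp. A NULL in a compared column never satisfies the condition.
- t1[0] auth_id=4, grp=BQ → no match; kept with NULLs on the t2 side.
- t1[1] auth_id=4, grp=SG → 2 match(es) in t2 → 2 row(s).
- t1[2] auth_id=5, grp=EZ → no match; kept with NULLs on the t2 side.
- t1[3] auth_id=7, grp=SG → no match; kept with NULLs on the t2 side.
- t1[4] auth_id=7, grp=SG → no match; kept with NULLs on the t2 side.
- t1[5] auth_id=5, grp=SG → no match; kept with NULLs on the t2 side.
- t1[6] auth_id=NULL, grp=EZ → no match; kept with NULLs on the t2 side.
- t1[7] auth_id=5, grp=SG → no match; kept with NULLs on the t2 side.
- plus 5 unmatched t2 row(s), each kept with NULL t1 columns.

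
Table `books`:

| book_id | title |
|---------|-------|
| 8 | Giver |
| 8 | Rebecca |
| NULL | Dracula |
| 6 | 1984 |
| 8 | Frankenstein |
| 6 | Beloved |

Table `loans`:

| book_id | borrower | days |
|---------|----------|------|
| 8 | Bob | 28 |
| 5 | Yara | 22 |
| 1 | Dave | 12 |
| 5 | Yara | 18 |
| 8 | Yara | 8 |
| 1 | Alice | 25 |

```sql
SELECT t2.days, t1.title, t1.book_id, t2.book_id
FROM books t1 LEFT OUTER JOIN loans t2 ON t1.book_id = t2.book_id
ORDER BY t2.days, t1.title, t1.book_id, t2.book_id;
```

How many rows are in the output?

9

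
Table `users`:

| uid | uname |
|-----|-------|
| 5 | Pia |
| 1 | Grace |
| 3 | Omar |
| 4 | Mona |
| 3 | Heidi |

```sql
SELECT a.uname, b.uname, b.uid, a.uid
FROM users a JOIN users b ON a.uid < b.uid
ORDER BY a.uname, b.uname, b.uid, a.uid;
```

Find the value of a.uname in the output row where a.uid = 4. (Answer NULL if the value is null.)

Mona

INNER JOIN keeps only pairs where the ON condition holds.
Matching on a.uid < b.uid.
- uid=5: no matching b row, dropped.
- uid=1: 4 matching b row(s), so 4 row(s) emitted.
- uid=3: 2 matching b row(s), so 2 row(s) emitted.
- uid=4: 1 matching b row(s), so 1 row(s) emitted.
- uid=3: 2 matching b row(s), so 2 row(s) emitted.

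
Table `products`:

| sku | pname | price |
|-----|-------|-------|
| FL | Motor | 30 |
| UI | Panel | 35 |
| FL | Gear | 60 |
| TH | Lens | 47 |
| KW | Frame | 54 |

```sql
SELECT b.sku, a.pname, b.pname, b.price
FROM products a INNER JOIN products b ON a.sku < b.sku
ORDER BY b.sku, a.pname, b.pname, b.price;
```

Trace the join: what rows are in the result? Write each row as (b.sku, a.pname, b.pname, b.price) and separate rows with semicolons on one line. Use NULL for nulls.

(KW, Gear, Frame, 54); (KW, Motor, Frame, 54); (TH, Frame, Lens, 47); (TH, Gear, Lens, 47); (TH, Motor, Lens, 47); (UI, Frame, Panel, 35); (UI, Gear, Panel, 35); (UI, Lens, Panel, 35); (UI, Motor, Panel, 35)

INNER JOIN keeps only pairs where the ON condition holds.
Matching on a.sku < b.sku.
- a row (sku=FL): matches 3 b row(s) → 3 output row(s).
- a row (sku=UI): no match → dropped.
- a row (sku=FL): matches 3 b row(s) → 3 output row(s).
- a row (sku=TH): matches 1 b row(s) → 1 output row(s).
- a row (sku=KW): matches 2 b row(s) → 2 output row(s).
After projecting and ordering:
b.sku | a.pname | b.pname | b.price
KW | Gear | Frame | 54
KW | Motor | Frame | 54
TH | Frame | Lens | 47
TH | Gear | Lens | 47
TH | Motor | Lens | 47
UI | Frame | Panel | 35
UI | Gear | Panel | 35
UI | Lens | Panel | 35
UI | Motor | Panel | 35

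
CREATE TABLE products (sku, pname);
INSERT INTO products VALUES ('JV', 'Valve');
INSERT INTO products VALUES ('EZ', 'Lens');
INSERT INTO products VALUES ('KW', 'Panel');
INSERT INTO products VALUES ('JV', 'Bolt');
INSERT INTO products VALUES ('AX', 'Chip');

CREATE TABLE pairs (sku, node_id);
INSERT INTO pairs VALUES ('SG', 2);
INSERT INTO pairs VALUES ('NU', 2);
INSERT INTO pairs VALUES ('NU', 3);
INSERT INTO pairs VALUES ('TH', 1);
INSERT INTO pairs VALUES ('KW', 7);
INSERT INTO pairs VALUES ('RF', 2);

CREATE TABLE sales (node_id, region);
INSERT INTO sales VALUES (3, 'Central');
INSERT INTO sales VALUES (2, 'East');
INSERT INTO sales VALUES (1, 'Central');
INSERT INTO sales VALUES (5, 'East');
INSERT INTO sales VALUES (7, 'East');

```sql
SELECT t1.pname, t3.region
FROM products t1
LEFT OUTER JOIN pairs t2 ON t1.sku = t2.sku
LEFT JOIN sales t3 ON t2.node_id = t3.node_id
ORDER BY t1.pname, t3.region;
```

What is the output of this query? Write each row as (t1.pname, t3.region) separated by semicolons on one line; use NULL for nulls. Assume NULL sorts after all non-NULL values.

Evaluate left to right. First `products t1 LEFT JOIN pairs t2` on sku: 5 row(s).
Then LEFT JOIN `sales t3` on node_id: each of those 5 rows is kept; rows whose t2.node_id has no match in t3 get NULL for t3's columns.

(Bolt, NULL); (Chip, NULL); (Lens, NULL); (Panel, East); (Valve, NULL)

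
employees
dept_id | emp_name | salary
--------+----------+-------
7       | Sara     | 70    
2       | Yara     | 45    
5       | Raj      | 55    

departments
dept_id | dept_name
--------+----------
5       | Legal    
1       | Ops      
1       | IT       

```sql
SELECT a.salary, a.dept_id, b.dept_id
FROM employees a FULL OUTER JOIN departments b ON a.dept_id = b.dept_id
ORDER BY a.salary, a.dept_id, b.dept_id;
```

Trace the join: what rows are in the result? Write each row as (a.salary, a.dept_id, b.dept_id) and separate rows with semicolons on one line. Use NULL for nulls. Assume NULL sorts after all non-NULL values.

(45, 2, NULL); (55, 5, 5); (70, 7, NULL); (NULL, NULL, 1); (NULL, NULL, 1)

FULL OUTER JOIN keeps every row from both sides; unmatched rows get NULL for the other side's columns.
Matching on a.dept_id = b.dept_id.
- dept_id=7: no b row matches, row kept with b columns NULL.
- dept_id=2: no b row matches, row kept with b columns NULL.
- dept_id=5: 1 matching b row(s), so 1 row(s) emitted.
- 2 row(s) from b found no a partner → padded with NULL.
After projecting and ordering:
a.salary | a.dept_id | b.dept_id
45 | 2 | NULL
55 | 5 | 5
70 | 7 | NULL
NULL | NULL | 1
NULL | NULL | 1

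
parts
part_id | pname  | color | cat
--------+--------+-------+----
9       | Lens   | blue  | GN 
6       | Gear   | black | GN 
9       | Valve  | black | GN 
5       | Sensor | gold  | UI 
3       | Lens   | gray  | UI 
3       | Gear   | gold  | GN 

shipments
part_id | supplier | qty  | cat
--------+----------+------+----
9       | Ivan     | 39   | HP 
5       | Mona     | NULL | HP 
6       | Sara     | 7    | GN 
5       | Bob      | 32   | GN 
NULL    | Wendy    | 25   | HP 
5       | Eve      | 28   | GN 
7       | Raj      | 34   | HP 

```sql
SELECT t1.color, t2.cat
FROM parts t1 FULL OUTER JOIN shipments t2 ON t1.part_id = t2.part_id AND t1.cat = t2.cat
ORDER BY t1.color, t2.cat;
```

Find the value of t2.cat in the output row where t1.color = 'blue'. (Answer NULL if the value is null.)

NULL

FULL OUTER JOIN keeps every row from both sides; unmatched rows get NULL for the other side's columns.
Matching on t1.part_id = t2.part_id AND t1.cat = t2.cat. A NULL in a compared column never satisfies the condition.
Matched pairs: 1; unmatched t1 rows kept: 5; unmatched t2 rows kept: 6.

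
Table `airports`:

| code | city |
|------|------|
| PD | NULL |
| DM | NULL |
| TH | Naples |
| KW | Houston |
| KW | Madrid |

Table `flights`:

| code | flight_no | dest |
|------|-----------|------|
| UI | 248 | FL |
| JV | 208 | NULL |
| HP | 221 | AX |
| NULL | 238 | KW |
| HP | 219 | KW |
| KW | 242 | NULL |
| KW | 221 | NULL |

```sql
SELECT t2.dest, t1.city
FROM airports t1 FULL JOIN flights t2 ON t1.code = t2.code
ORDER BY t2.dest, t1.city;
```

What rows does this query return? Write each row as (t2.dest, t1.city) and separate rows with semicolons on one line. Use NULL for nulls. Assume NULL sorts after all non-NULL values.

(AX, NULL); (FL, NULL); (KW, NULL); (KW, NULL); (NULL, Houston); (NULL, Houston); (NULL, Madrid); (NULL, Madrid); (NULL, Naples); (NULL, NULL); (NULL, NULL); (NULL, NULL)

FULL OUTER JOIN keeps every row from both sides; unmatched rows get NULL for the other side's columns.
Matching on t1.code = t2.code. A NULL in a compared column never satisfies the condition.
Matched pairs: 4; unmatched t1 rows kept: 3; unmatched t2 rows kept: 5.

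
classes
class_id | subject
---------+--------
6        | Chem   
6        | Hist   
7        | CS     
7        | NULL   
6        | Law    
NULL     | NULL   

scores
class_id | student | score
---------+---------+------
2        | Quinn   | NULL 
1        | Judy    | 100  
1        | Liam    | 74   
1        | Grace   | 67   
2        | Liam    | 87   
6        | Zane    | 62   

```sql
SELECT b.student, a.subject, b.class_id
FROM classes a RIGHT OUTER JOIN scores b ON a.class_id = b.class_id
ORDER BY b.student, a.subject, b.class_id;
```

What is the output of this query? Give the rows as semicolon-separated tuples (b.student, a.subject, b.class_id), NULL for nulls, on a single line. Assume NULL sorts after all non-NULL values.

(Grace, NULL, 1); (Judy, NULL, 1); (Liam, NULL, 1); (Liam, NULL, 2); (Quinn, NULL, 2); (Zane, Chem, 6); (Zane, Hist, 6); (Zane, Law, 6)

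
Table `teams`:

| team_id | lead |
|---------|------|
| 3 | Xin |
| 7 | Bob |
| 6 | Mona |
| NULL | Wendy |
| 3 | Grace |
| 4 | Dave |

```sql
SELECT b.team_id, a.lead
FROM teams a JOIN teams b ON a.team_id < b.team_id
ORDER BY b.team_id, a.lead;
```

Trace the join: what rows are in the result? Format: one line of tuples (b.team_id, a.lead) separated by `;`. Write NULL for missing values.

(4, Grace); (4, Xin); (6, Dave); (6, Grace); (6, Xin); (7, Dave); (7, Grace); (7, Mona); (7, Xin)

INNER JOIN keeps only pairs where the ON condition holds.
Matching on a.team_id < b.team_id. A NULL in a compared column never satisfies the condition.
- team_id=3: 3 matching b row(s), so 3 row(s) emitted.
- team_id=7: no matching b row, dropped.
- team_id=6: 1 matching b row(s), so 1 row(s) emitted.
- team_id=NULL: no matching b row, dropped.
- team_id=3: 3 matching b row(s), so 3 row(s) emitted.
- team_id=4: 2 matching b row(s), so 2 row(s) emitted.
After projecting and ordering:
b.team_id | a.lead
4 | Grace
4 | Xin
6 | Dave
6 | Grace
6 | Xin
7 | Dave
7 | Grace
7 | Mona
7 | Xin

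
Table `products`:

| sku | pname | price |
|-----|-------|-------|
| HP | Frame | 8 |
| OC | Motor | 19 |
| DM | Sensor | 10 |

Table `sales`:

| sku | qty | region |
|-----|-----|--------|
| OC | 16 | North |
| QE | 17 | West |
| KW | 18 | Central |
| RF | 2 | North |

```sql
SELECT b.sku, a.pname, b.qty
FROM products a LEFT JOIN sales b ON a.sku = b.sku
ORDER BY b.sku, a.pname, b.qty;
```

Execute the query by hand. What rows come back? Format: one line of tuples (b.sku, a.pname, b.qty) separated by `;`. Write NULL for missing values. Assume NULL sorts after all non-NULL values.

LEFT JOIN keeps every row from `products`; unmatched rows get NULL for `sales`'s columns.
Matching on a.sku = b.sku.
Matched pairs: 1; unmatched a rows kept: 2.

(OC, Motor, 16); (NULL, Frame, NULL); (NULL, Sensor, NULL)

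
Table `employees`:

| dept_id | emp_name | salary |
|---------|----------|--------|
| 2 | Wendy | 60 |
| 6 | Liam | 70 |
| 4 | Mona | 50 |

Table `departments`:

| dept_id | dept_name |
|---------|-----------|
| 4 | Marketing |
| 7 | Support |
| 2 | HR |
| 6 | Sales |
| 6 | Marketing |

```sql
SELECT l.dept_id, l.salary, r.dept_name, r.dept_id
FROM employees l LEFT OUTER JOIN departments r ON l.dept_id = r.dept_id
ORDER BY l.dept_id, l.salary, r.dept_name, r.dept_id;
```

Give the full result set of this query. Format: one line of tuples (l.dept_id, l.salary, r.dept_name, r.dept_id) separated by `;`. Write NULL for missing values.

LEFT JOIN keeps every row from `employees`; unmatched rows get NULL for `departments`'s columns.
Matching on l.dept_id = r.dept_id.
- l row (dept_id=2): matches 1 r row(s) → 1 output row(s).
- l row (dept_id=6): matches 2 r row(s) → 2 output row(s).
- l row (dept_id=4): matches 1 r row(s) → 1 output row(s).
After projecting and ordering:
l.dept_id | l.salary | r.dept_name | r.dept_id
2 | 60 | HR | 2
4 | 50 | Marketing | 4
6 | 70 | Marketing | 6
6 | 70 | Sales | 6

(2, 60, HR, 2); (4, 50, Marketing, 4); (6, 70, Marketing, 6); (6, 70, Sales, 6)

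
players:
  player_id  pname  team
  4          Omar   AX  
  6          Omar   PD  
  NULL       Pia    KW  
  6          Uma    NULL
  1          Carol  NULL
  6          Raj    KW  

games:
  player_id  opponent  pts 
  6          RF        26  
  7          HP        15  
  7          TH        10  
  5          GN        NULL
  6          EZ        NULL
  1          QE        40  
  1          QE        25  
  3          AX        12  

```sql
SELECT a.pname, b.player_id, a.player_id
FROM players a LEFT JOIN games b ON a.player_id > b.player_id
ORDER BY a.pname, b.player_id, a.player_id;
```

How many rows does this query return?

17

LEFT JOIN keeps every row from `players`; unmatched rows get NULL for `games`'s columns.
Matching on a.player_id > b.player_id. A NULL in a compared column never satisfies the condition.
- a row (player_id=4): matches 3 b row(s) → 3 output row(s).
- a row (player_id=6): matches 4 b row(s) → 4 output row(s).
- a row (player_id=NULL): no match → kept, b columns NULL.
- a row (player_id=6): matches 4 b row(s) → 4 output row(s).
- a row (player_id=1): no match → kept, b columns NULL.
- a row (player_id=6): matches 4 b row(s) → 4 output row(s).
Total: 15 matched + 2 padded = 17 rows.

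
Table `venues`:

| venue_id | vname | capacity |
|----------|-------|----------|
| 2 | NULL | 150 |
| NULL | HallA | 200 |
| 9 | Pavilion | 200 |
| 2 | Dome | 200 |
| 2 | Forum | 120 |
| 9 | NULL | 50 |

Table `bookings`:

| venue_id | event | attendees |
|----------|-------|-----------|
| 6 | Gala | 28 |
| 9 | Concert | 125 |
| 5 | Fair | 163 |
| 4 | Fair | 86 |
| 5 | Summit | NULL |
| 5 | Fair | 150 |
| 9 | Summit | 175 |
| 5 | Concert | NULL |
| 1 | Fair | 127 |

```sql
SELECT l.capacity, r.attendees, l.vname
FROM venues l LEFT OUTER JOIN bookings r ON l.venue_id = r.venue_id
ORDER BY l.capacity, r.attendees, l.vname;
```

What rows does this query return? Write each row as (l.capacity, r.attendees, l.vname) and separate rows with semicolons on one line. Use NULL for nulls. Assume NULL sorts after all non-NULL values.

(50, 125, NULL); (50, 175, NULL); (120, NULL, Forum); (150, NULL, NULL); (200, 125, Pavilion); (200, 175, Pavilion); (200, NULL, Dome); (200, NULL, HallA)

LEFT JOIN keeps every row from `venues`; unmatched rows get NULL for `bookings`'s columns.
Matching on l.venue_id = r.venue_id. A NULL in a compared column never satisfies the condition.
Matched pairs: 4; unmatched l rows kept: 4.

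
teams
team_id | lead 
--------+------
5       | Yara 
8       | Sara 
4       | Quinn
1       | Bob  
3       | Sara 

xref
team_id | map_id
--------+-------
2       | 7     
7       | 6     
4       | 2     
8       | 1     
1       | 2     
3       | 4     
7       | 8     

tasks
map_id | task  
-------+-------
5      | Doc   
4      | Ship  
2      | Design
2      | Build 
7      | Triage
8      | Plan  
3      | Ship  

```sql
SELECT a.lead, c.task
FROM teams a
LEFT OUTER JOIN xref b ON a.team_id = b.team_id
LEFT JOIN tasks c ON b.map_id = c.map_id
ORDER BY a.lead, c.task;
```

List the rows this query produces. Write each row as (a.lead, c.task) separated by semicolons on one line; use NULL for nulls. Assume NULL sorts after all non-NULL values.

(Bob, Build); (Bob, Design); (Quinn, Build); (Quinn, Design); (Sara, Ship); (Sara, NULL); (Yara, NULL)

Joins associate left-to-right: teams LEFT JOIN xref on team_id gives 5 intermediate row(s).
Then LEFT JOIN `tasks c` on map_id: each of those 5 rows is kept; rows whose b.map_id has no match in c get NULL for c's columns.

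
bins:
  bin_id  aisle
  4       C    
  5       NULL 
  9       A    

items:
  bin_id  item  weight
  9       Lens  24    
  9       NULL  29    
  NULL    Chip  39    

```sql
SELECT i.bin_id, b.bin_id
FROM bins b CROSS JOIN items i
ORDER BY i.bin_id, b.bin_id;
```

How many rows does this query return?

CROSS JOIN pairs every row of `bins` with every row of `items`: 3 × 3 = 9 rows.

9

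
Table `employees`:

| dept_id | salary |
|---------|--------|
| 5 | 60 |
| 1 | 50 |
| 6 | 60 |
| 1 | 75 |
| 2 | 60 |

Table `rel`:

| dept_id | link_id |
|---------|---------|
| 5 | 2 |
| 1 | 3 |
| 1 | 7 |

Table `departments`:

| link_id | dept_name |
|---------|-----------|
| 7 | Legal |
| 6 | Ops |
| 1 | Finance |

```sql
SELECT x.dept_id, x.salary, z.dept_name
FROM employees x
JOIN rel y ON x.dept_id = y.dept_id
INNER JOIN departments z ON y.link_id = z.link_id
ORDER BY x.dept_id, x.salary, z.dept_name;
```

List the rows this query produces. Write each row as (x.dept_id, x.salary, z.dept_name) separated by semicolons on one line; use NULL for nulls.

(1, 50, Legal); (1, 75, Legal)

Step 1 — x INNER JOIN y on dept_id → 5 row(s).
Then INNER JOIN `departments z` on link_id: keep only rows whose y.link_id appears in z.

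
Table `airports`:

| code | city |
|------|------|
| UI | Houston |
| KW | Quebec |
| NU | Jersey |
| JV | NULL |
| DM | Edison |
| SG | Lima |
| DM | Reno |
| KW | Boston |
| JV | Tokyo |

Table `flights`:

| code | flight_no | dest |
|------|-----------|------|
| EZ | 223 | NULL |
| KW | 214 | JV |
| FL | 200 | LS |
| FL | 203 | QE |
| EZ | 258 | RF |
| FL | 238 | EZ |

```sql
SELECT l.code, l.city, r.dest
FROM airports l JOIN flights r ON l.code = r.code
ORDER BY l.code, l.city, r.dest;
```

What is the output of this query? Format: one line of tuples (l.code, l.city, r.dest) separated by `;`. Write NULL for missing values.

(KW, Boston, JV); (KW, Quebec, JV)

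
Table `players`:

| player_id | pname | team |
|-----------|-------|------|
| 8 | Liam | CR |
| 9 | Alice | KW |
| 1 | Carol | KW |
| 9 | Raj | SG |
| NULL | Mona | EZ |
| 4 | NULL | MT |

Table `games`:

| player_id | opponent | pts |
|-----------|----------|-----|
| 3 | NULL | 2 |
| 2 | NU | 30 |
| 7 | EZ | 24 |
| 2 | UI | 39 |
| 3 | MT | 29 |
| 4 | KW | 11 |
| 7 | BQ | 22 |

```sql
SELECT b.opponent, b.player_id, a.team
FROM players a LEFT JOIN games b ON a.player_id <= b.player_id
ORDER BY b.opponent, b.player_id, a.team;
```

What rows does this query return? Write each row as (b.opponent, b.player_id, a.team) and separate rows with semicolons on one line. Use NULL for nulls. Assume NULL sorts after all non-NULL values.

LEFT JOIN keeps every row from `players`; unmatched rows get NULL for `games`'s columns.
Matching on a.player_id <= b.player_id. A NULL in a compared column never satisfies the condition.
Matched pairs: 10; unmatched a rows kept: 4.

(BQ, 7, KW); (BQ, 7, MT); (EZ, 7, KW); (EZ, 7, MT); (KW, 4, KW); (KW, 4, MT); (MT, 3, KW); (NU, 2, KW); (UI, 2, KW); (NULL, 3, KW); (NULL, NULL, CR); (NULL, NULL, EZ); (NULL, NULL, KW); (NULL, NULL, SG)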